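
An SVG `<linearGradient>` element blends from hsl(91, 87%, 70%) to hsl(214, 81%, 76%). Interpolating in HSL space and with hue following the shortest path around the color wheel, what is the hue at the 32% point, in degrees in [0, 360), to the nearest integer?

130

Hue arc: Δh = 214 − 91 = 123° (|Δh| ≤ 180, already the shorter path).
H = 91 + 0.32 × (123) = 130.36 → 130°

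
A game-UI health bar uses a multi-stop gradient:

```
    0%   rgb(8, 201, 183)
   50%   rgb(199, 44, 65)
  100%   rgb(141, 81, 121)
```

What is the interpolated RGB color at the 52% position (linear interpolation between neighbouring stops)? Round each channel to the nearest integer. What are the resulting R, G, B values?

52% lies between the 50% and 100% stops, so the local fraction is t = (52 − 50)/(100 − 50) = 2/50 ≈ 0.04.
R = 199 + 0.04 × (141 − 199) = 196.68 → 197
G = 44 + 0.04 × (81 − 44) = 45.48 → 45
B = 65 + 0.04 × (121 − 65) = 67.24 → 67

(197, 45, 67)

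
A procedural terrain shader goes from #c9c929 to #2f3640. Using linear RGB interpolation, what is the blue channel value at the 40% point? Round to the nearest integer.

B₁ = 41 (from #c9c929), B₂ = 64 (from #2f3640).
B = 41 + 0.4 × (64 − 41) = 50.2 → 50

50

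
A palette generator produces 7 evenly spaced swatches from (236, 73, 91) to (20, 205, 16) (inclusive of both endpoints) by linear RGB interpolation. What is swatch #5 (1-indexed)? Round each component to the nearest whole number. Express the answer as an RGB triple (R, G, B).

With 7 swatches and endpoints inclusive, swatch 5 sits at t = (5 − 1)/(7 − 1) = 4/6 ≈ 0.6667.
R = 236 + 0.6667 × (20 − 236) = 91.993 → 92
G = 73 + 0.6667 × (205 − 73) = 161.004 → 161
B = 91 + 0.6667 × (16 − 91) = 40.998 → 41

(92, 161, 41)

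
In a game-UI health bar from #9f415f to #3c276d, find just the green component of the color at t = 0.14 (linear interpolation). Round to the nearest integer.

61

G₁ = 65 (from #9f415f), G₂ = 39 (from #3c276d).
G = 65 + 0.14 × (39 − 65) = 61.36 → 61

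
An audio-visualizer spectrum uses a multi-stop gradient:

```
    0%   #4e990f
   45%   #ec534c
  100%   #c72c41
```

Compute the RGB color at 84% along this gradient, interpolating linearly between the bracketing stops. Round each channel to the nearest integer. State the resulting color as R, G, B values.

(210, 55, 68)

84% lies between the 45% and 100% stops, so the local fraction is t = (84 − 45)/(100 − 45) = 39/55 ≈ 0.7091.
#ec534c → (236, 83, 76); #c72c41 → (199, 44, 65).
R = 236 + 0.7091 × (199 − 236) = 209.763 → 210
G = 83 + 0.7091 × (44 − 83) = 55.345 → 55
B = 76 + 0.7091 × (65 − 76) = 68.2 → 68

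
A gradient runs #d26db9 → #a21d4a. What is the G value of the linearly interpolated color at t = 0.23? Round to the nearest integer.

91

G₁ = 109 (from #d26db9), G₂ = 29 (from #a21d4a).
G = 109 + 0.23 × (29 − 109) = 90.6 → 91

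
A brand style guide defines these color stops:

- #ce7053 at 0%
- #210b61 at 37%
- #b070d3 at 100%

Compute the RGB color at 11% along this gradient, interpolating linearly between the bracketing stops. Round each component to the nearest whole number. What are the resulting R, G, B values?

(155, 82, 87)

11% lies between the 0% and 37% stops, so the local fraction is t = (11 − 0)/(37 − 0) = 11/37 ≈ 0.2973.
#ce7053 → (206, 112, 83); #210b61 → (33, 11, 97).
R = 206 + 0.2973 × (33 − 206) = 154.567 → 155
G = 112 + 0.2973 × (11 − 112) = 81.973 → 82
B = 83 + 0.2973 × (97 − 83) = 87.162 → 87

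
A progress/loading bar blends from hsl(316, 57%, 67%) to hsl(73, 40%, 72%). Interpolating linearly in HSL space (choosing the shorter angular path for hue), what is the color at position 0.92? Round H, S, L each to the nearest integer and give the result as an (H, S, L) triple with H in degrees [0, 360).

Hue: 73 − 316 = -243°, but |-243| > 180 so the shorter arc goes the other way: Δh = -243 + 360 = 117°.
H = 316 + 0.92 × (117) = 423.64 → 424 → 424 mod 360 = 64°
S = 57 + 0.92 × (40 − 57) = 41.36 → 41%
L = 67 + 0.92 × (72 − 67) = 71.6 → 72%

(64, 41, 72)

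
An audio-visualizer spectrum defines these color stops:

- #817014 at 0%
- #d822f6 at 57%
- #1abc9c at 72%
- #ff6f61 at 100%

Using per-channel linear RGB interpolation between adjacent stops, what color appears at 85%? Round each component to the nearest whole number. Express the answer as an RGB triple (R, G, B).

85% lies between the 72% and 100% stops, so the local fraction is t = (85 − 72)/(100 − 72) = 13/28 ≈ 0.4643.
#1abc9c → (26, 188, 156); #ff6f61 → (255, 111, 97).
R = 26 + 0.4643 × (255 − 26) = 132.325 → 132
G = 188 + 0.4643 × (111 − 188) = 152.249 → 152
B = 156 + 0.4643 × (97 − 156) = 128.606 → 129

(132, 152, 129)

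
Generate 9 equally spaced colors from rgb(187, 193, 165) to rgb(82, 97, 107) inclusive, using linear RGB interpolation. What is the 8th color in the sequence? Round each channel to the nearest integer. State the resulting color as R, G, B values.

With 9 swatches and endpoints inclusive, swatch 8 sits at t = (8 − 1)/(9 − 1) = 7/8 ≈ 0.875.
R = 187 + 0.875 × (82 − 187) = 95.125 → 95
G = 193 + 0.875 × (97 − 193) = 109 → 109
B = 165 + 0.875 × (107 − 165) = 114.25 → 114

(95, 109, 114)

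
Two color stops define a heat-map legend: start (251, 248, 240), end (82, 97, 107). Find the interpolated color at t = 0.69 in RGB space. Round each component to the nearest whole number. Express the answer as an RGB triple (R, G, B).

(134, 144, 148)

R = 251 + 0.69 × (82 − 251) = 251 + 0.69 × -169 = 134.39 → 134
G = 248 + 0.69 × (97 − 248) = 248 + 0.69 × -151 = 143.81 → 144
B = 240 + 0.69 × (107 − 240) = 240 + 0.69 × -133 = 148.23 → 148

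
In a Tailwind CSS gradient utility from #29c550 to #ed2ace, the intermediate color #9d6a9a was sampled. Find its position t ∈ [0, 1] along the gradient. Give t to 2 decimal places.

0.59

Invert the lerp on the R channel (largest span, 196): t = (157 − 41) / (237 − 41) = 116/196 = 0.59184.
Check on G: (106 − 197)/(42 − 197) = 0.5871 ✓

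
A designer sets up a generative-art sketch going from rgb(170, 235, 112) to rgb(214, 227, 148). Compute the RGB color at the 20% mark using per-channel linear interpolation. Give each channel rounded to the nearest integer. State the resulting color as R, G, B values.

(179, 233, 119)

20% corresponds to t = 0.2.
R = 170 + 0.2 × (214 − 170) = 170 + 0.2 × 44 = 178.8 → 179
G = 235 + 0.2 × (227 − 235) = 235 + 0.2 × -8 = 233.4 → 233
B = 112 + 0.2 × (148 − 112) = 112 + 0.2 × 36 = 119.2 → 119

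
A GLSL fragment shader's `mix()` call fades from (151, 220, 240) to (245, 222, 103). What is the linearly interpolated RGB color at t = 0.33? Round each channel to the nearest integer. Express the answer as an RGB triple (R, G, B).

(182, 221, 195)

R = 151 + 0.33 × (245 − 151) = 151 + 0.33 × 94 = 182.02 → 182
G = 220 + 0.33 × (222 − 220) = 220 + 0.33 × 2 = 220.66 → 221
B = 240 + 0.33 × (103 − 240) = 240 + 0.33 × -137 = 194.79 → 195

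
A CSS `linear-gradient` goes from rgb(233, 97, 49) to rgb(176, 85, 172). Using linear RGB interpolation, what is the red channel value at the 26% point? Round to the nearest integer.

218

R = 233 + 0.26 × (176 − 233) = 218.18 → 218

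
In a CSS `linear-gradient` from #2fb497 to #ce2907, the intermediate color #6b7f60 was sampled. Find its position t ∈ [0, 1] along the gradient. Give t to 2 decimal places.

Invert the lerp on the R channel (largest span, 159): t = (107 − 47) / (206 − 47) = 60/159 = 0.37736.
Check on G: (127 − 180)/(41 − 180) = 0.3813 ✓

0.38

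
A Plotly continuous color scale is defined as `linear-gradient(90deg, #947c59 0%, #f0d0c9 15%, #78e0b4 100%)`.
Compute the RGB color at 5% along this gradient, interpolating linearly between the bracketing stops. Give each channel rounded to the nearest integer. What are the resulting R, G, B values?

(179, 152, 126)

5% lies between the 0% and 15% stops, so the local fraction is t = (5 − 0)/(15 − 0) = 5/15 ≈ 0.3333.
#947c59 → (148, 124, 89); #f0d0c9 → (240, 208, 201).
R = 148 + 0.3333 × (240 − 148) = 178.664 → 179
G = 124 + 0.3333 × (208 − 124) = 151.997 → 152
B = 89 + 0.3333 × (201 − 89) = 126.33 → 126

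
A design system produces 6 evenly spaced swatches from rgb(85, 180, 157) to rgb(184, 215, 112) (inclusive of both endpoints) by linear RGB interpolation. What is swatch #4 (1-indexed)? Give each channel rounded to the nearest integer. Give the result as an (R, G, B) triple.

(144, 201, 130)

With 6 swatches and endpoints inclusive, swatch 4 sits at t = (4 − 1)/(6 − 1) = 3/5 ≈ 0.6.
R = 85 + 0.6 × (184 − 85) = 144.4 → 144
G = 180 + 0.6 × (215 − 180) = 201 → 201
B = 157 + 0.6 × (112 − 157) = 130 → 130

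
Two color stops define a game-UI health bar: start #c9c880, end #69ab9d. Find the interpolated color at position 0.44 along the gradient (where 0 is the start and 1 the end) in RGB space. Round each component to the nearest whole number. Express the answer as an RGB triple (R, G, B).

#c9c880 → (201, 200, 128); #69ab9d → (105, 171, 157).
R = 201 + 0.44 × (105 − 201) = 201 + 0.44 × -96 = 158.76 → 159
G = 200 + 0.44 × (171 − 200) = 200 + 0.44 × -29 = 187.24 → 187
B = 128 + 0.44 × (157 − 128) = 128 + 0.44 × 29 = 140.76 → 141
So the blended color is (159, 187, 141), about #9fbb8d.

(159, 187, 141)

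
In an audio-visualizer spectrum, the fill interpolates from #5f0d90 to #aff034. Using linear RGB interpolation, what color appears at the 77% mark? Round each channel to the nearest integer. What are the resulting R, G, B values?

(157, 188, 73)

#5f0d90 → (95, 13, 144); #aff034 → (175, 240, 52).
77% corresponds to t = 0.77.
R = 95 + 0.77 × (175 − 95) = 95 + 0.77 × 80 = 156.6 → 157
G = 13 + 0.77 × (240 − 13) = 13 + 0.77 × 227 = 187.79 → 188
B = 144 + 0.77 × (52 − 144) = 144 + 0.77 × -92 = 73.16 → 73
So the blended color is (157, 188, 73), about #9dbc49.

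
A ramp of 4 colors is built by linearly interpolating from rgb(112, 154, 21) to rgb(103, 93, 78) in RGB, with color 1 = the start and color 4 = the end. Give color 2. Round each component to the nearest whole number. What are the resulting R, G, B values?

With 4 swatches and endpoints inclusive, swatch 2 sits at t = (2 − 1)/(4 − 1) = 1/3 ≈ 0.3333.
R = 112 + 0.3333 × (103 − 112) = 109 → 109
G = 154 + 0.3333 × (93 − 154) = 133.669 → 134
B = 21 + 0.3333 × (78 − 21) = 39.998 → 40

(109, 134, 40)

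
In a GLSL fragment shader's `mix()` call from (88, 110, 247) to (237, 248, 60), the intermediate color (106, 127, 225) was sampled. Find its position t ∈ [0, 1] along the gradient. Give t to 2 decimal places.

0.12

Invert the lerp on the B channel (largest span, 187): t = (225 − 247) / (60 − 247) = -22/-187 = 0.11765.
Check on R: (106 − 88)/(237 − 88) = 0.1208 ✓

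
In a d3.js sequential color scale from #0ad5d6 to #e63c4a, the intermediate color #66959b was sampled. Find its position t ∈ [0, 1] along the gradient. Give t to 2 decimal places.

Invert the lerp on the R channel (largest span, 220): t = (102 − 10) / (230 − 10) = 92/220 = 0.41818.
Check on G: (149 − 213)/(60 − 213) = 0.4183 ✓

0.42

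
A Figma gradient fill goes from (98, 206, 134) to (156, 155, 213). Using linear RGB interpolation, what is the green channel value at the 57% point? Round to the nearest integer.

177

G = 206 + 0.57 × (155 − 206) = 176.93 → 177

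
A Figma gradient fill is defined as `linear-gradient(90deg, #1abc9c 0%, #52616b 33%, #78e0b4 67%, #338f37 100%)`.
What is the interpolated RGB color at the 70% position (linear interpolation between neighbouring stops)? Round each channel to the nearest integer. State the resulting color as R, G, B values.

70% lies between the 67% and 100% stops, so the local fraction is t = (70 − 67)/(100 − 67) = 3/33 ≈ 0.0909.
#78e0b4 → (120, 224, 180); #338f37 → (51, 143, 55).
R = 120 + 0.0909 × (51 − 120) = 113.728 → 114
G = 224 + 0.0909 × (143 − 224) = 216.637 → 217
B = 180 + 0.0909 × (55 − 180) = 168.637 → 169

(114, 217, 169)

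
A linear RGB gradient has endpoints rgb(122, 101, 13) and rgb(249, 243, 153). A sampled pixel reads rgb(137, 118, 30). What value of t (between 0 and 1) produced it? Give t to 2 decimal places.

Invert the lerp on the G channel (largest span, 142): t = (118 − 101) / (243 − 101) = 17/142 = 0.11972.
Check on R: (137 − 122)/(249 − 122) = 0.1181 ✓

0.12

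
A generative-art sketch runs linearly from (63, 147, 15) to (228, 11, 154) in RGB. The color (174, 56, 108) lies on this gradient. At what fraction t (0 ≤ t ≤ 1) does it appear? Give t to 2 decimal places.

0.67

Invert the lerp on the R channel (largest span, 165): t = (174 − 63) / (228 − 63) = 111/165 = 0.67273.
Check on G: (56 − 147)/(11 − 147) = 0.6691 ✓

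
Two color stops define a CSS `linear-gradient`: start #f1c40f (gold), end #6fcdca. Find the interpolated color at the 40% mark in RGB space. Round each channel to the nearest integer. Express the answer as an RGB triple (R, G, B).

(189, 200, 90)

#f1c40f → (241, 196, 15); #6fcdca → (111, 205, 202).
40% corresponds to t = 0.4.
R = 241 + 0.4 × (111 − 241) = 241 + 0.4 × -130 = 189 → 189
G = 196 + 0.4 × (205 − 196) = 196 + 0.4 × 9 = 199.6 → 200
B = 15 + 0.4 × (202 − 15) = 15 + 0.4 × 187 = 89.8 → 90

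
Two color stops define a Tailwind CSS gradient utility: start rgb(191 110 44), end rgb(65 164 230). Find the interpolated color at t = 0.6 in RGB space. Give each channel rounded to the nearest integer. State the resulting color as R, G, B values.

R = 191 + 0.6 × (65 − 191) = 191 + 0.6 × -126 = 115.4 → 115
G = 110 + 0.6 × (164 − 110) = 110 + 0.6 × 54 = 142.4 → 142
B = 44 + 0.6 × (230 − 44) = 44 + 0.6 × 186 = 155.6 → 156

(115, 142, 156)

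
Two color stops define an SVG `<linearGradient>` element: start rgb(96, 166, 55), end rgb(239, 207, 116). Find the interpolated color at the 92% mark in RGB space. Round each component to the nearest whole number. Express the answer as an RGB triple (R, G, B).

92% corresponds to t = 0.92.
R = 96 + 0.92 × (239 − 96) = 96 + 0.92 × 143 = 227.56 → 228
G = 166 + 0.92 × (207 − 166) = 166 + 0.92 × 41 = 203.72 → 204
B = 55 + 0.92 × (116 − 55) = 55 + 0.92 × 61 = 111.12 → 111

(228, 204, 111)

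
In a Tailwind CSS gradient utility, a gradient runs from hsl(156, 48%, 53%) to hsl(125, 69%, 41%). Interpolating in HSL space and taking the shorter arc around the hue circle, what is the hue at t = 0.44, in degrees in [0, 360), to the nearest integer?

142

Hue arc: Δh = 125 − 156 = -31° (|Δh| ≤ 180, already the shorter path).
H = 156 + 0.44 × (-31) = 142.36 → 142°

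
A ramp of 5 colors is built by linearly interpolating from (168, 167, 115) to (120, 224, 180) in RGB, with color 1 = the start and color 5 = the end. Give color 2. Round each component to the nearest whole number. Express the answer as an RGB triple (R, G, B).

(156, 181, 131)

With 5 swatches and endpoints inclusive, swatch 2 sits at t = (2 − 1)/(5 − 1) = 1/4 ≈ 0.25.
R = 168 + 0.25 × (120 − 168) = 156 → 156
G = 167 + 0.25 × (224 − 167) = 181.25 → 181
B = 115 + 0.25 × (180 − 115) = 131.25 → 131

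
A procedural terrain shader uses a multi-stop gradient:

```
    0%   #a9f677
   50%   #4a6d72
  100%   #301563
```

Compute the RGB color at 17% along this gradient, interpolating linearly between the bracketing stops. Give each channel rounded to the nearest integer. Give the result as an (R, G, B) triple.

17% lies between the 0% and 50% stops, so the local fraction is t = (17 − 0)/(50 − 0) = 17/50 ≈ 0.34.
#a9f677 → (169, 246, 119); #4a6d72 → (74, 109, 114).
R = 169 + 0.34 × (74 − 169) = 136.7 → 137
G = 246 + 0.34 × (109 − 246) = 199.42 → 199
B = 119 + 0.34 × (114 − 119) = 117.3 → 117

(137, 199, 117)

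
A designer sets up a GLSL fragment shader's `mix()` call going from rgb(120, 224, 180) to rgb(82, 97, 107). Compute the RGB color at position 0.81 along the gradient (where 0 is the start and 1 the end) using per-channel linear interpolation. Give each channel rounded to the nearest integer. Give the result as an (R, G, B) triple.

R = 120 + 0.81 × (82 − 120) = 120 + 0.81 × -38 = 89.22 → 89
G = 224 + 0.81 × (97 − 224) = 224 + 0.81 × -127 = 121.13 → 121
B = 180 + 0.81 × (107 − 180) = 180 + 0.81 × -73 = 120.87 → 121

(89, 121, 121)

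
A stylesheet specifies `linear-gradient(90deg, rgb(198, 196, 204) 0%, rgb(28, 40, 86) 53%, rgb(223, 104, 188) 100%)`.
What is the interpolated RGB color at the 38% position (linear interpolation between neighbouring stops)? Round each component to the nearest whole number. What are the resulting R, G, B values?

(76, 84, 119)

38% lies between the 0% and 53% stops, so the local fraction is t = (38 − 0)/(53 − 0) = 38/53 ≈ 0.717.
R = 198 + 0.717 × (28 − 198) = 76.11 → 76
G = 196 + 0.717 × (40 − 196) = 84.148 → 84
B = 204 + 0.717 × (86 − 204) = 119.394 → 119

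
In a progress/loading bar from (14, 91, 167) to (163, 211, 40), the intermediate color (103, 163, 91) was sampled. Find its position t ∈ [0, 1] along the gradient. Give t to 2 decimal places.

0.60

Invert the lerp on the R channel (largest span, 149): t = (103 − 14) / (163 − 14) = 89/149 = 0.59732.
Check on G: (163 − 91)/(211 − 91) = 0.6 ✓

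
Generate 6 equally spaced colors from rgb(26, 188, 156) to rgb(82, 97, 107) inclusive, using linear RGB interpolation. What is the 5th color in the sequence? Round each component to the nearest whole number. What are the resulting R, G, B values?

(71, 115, 117)

With 6 swatches and endpoints inclusive, swatch 5 sits at t = (5 − 1)/(6 − 1) = 4/5 ≈ 0.8.
R = 26 + 0.8 × (82 − 26) = 70.8 → 71
G = 188 + 0.8 × (97 − 188) = 115.2 → 115
B = 156 + 0.8 × (107 − 156) = 116.8 → 117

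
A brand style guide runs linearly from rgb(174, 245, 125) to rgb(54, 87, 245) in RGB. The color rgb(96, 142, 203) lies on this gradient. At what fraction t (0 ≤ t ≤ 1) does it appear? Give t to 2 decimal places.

0.65

Invert the lerp on the G channel (largest span, 158): t = (142 − 245) / (87 − 245) = -103/-158 = 0.6519.
Check on R: (96 − 174)/(54 − 174) = 0.65 ✓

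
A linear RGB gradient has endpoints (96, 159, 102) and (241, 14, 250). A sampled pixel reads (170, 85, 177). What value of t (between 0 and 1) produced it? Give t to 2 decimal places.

0.51

Invert the lerp on the B channel (largest span, 148): t = (177 − 102) / (250 − 102) = 75/148 = 0.50676.
Check on R: (170 − 96)/(241 − 96) = 0.5103 ✓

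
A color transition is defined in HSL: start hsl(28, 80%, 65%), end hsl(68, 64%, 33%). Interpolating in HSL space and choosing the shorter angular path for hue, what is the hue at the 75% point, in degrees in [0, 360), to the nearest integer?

58

Hue arc: Δh = 68 − 28 = 40° (|Δh| ≤ 180, already the shorter path).
H = 28 + 0.75 × (40) = 58 → 58°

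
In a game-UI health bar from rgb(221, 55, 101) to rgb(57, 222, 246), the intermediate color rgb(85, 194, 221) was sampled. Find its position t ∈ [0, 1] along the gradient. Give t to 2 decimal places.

0.83

Invert the lerp on the G channel (largest span, 167): t = (194 − 55) / (222 − 55) = 139/167 = 0.83234.
Check on R: (85 − 221)/(57 − 221) = 0.8293 ✓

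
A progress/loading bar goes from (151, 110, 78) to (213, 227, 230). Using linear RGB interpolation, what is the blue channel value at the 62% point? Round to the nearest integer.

172

B = 78 + 0.62 × (230 − 78) = 172.24 → 172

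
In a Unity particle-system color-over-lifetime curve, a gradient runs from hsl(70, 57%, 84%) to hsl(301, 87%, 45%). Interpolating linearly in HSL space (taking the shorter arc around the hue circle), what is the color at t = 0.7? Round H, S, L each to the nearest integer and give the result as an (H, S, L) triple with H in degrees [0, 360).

Hue: 301 − 70 = 231°, but |231| > 180 so the shorter arc goes the other way: Δh = 231 − 360 = -129°.
H = 70 + 0.7 × (-129) = -20.3 → -20 → -20 mod 360 = 340°
S = 57 + 0.7 × (87 − 57) = 78 → 78%
L = 84 + 0.7 × (45 − 84) = 56.7 → 57%

(340, 78, 57)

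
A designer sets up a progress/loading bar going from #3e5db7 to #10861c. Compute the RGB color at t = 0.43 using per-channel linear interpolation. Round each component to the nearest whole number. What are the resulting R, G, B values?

(42, 111, 116)

#3e5db7 → (62, 93, 183); #10861c → (16, 134, 28).
R = 62 + 0.43 × (16 − 62) = 62 + 0.43 × -46 = 42.22 → 42
G = 93 + 0.43 × (134 − 93) = 93 + 0.43 × 41 = 110.63 → 111
B = 183 + 0.43 × (28 − 183) = 183 + 0.43 × -155 = 116.35 → 116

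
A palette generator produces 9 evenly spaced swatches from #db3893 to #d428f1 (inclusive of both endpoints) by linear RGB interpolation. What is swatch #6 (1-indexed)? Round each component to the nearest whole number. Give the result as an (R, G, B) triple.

With 9 swatches and endpoints inclusive, swatch 6 sits at t = (6 − 1)/(9 − 1) = 5/8 ≈ 0.625.
#db3893 → (219, 56, 147); #d428f1 → (212, 40, 241).
R = 219 + 0.625 × (212 − 219) = 214.625 → 215
G = 56 + 0.625 × (40 − 56) = 46 → 46
B = 147 + 0.625 × (241 − 147) = 205.75 → 206

(215, 46, 206)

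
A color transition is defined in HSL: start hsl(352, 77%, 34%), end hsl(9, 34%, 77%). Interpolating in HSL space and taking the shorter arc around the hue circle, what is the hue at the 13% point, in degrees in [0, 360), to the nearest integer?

Hue: 9 − 352 = -343°, but |-343| > 180 so the shorter arc goes the other way: Δh = -343 + 360 = 17°.
H = 352 + 0.13 × (17) = 354.21 → 354°

354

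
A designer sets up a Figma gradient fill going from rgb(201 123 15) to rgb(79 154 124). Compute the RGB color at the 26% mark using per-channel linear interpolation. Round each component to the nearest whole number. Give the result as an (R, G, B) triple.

(169, 131, 43)

26% corresponds to t = 0.26.
R = 201 + 0.26 × (79 − 201) = 201 + 0.26 × -122 = 169.28 → 169
G = 123 + 0.26 × (154 − 123) = 123 + 0.26 × 31 = 131.06 → 131
B = 15 + 0.26 × (124 − 15) = 15 + 0.26 × 109 = 43.34 → 43
So the blended color is (169, 131, 43), about #a9832b.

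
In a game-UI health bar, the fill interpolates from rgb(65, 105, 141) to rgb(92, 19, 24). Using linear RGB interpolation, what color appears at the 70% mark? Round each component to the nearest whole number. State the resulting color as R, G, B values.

(84, 45, 59)

70% corresponds to t = 0.7.
R = 65 + 0.7 × (92 − 65) = 65 + 0.7 × 27 = 83.9 → 84
G = 105 + 0.7 × (19 − 105) = 105 + 0.7 × -86 = 44.8 → 45
B = 141 + 0.7 × (24 − 141) = 141 + 0.7 × -117 = 59.1 → 59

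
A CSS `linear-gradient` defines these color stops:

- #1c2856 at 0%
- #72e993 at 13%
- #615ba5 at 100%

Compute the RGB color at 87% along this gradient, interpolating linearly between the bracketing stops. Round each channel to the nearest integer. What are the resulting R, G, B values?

87% lies between the 13% and 100% stops, so the local fraction is t = (87 − 13)/(100 − 13) = 74/87 ≈ 0.8506.
#72e993 → (114, 233, 147); #615ba5 → (97, 91, 165).
R = 114 + 0.8506 × (97 − 114) = 99.54 → 100
G = 233 + 0.8506 × (91 − 233) = 112.215 → 112
B = 147 + 0.8506 × (165 − 147) = 162.311 → 162

(100, 112, 162)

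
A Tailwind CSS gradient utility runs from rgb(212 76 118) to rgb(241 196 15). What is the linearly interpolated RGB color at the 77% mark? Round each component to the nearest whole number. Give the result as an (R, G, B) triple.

(234, 168, 39)

77% corresponds to t = 0.77.
R = 212 + 0.77 × (241 − 212) = 212 + 0.77 × 29 = 234.33 → 234
G = 76 + 0.77 × (196 − 76) = 76 + 0.77 × 120 = 168.4 → 168
B = 118 + 0.77 × (15 − 118) = 118 + 0.77 × -103 = 38.69 → 39
So the blended color is (234, 168, 39), about #eaa827.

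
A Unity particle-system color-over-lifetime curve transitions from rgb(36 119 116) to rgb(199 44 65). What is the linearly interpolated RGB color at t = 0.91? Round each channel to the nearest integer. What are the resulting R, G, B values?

(184, 51, 70)

R = 36 + 0.91 × (199 − 36) = 36 + 0.91 × 163 = 184.33 → 184
G = 119 + 0.91 × (44 − 119) = 119 + 0.91 × -75 = 50.75 → 51
B = 116 + 0.91 × (65 − 116) = 116 + 0.91 × -51 = 69.59 → 70
So the blended color is (184, 51, 70), about #b83346.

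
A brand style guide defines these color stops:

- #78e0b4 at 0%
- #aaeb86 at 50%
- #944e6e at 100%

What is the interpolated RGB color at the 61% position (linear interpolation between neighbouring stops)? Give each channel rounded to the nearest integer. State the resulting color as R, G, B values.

(165, 200, 129)

61% lies between the 50% and 100% stops, so the local fraction is t = (61 − 50)/(100 − 50) = 11/50 ≈ 0.22.
#aaeb86 → (170, 235, 134); #944e6e → (148, 78, 110).
R = 170 + 0.22 × (148 − 170) = 165.16 → 165
G = 235 + 0.22 × (78 − 235) = 200.46 → 200
B = 134 + 0.22 × (110 − 134) = 128.72 → 129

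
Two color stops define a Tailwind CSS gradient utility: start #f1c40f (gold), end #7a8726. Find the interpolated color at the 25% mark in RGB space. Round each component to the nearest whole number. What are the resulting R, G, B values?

(211, 181, 21)

#f1c40f → (241, 196, 15); #7a8726 → (122, 135, 38).
25% corresponds to t = 0.25.
R = 241 + 0.25 × (122 − 241) = 241 + 0.25 × -119 = 211.25 → 211
G = 196 + 0.25 × (135 − 196) = 196 + 0.25 × -61 = 180.75 → 181
B = 15 + 0.25 × (38 − 15) = 15 + 0.25 × 23 = 20.75 → 21
So the blended color is (211, 181, 21), about #d3b515.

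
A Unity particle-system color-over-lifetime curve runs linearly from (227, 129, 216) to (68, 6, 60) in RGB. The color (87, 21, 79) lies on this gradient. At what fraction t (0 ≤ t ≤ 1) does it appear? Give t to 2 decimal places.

Invert the lerp on the R channel (largest span, 159): t = (87 − 227) / (68 − 227) = -140/-159 = 0.8805.
Check on G: (21 − 129)/(6 − 129) = 0.878 ✓

0.88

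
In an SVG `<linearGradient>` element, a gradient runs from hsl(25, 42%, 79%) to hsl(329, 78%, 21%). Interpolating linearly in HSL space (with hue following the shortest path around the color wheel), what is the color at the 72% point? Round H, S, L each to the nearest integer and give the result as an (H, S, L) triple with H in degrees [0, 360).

(345, 68, 37)

Hue: 329 − 25 = 304°, but |304| > 180 so the shorter arc goes the other way: Δh = 304 − 360 = -56°.
H = 25 + 0.72 × (-56) = -15.32 → -15 → -15 mod 360 = 345°
S = 42 + 0.72 × (78 − 42) = 67.92 → 68%
L = 79 + 0.72 × (21 − 79) = 37.24 → 37%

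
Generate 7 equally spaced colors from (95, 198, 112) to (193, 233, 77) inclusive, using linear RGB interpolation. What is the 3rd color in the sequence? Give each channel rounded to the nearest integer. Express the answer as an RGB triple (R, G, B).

With 7 swatches and endpoints inclusive, swatch 3 sits at t = (3 − 1)/(7 − 1) = 2/6 ≈ 0.3333.
R = 95 + 0.3333 × (193 − 95) = 127.663 → 128
G = 198 + 0.3333 × (233 − 198) = 209.666 → 210
B = 112 + 0.3333 × (77 − 112) = 100.335 → 100

(128, 210, 100)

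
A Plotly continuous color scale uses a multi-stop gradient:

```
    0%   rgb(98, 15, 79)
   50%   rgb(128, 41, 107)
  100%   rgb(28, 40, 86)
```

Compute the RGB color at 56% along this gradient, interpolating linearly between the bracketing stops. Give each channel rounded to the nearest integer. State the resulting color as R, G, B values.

(116, 41, 104)

56% lies between the 50% and 100% stops, so the local fraction is t = (56 − 50)/(100 − 50) = 6/50 ≈ 0.12.
R = 128 + 0.12 × (28 − 128) = 116 → 116
G = 41 + 0.12 × (40 − 41) = 40.88 → 41
B = 107 + 0.12 × (86 − 107) = 104.48 → 104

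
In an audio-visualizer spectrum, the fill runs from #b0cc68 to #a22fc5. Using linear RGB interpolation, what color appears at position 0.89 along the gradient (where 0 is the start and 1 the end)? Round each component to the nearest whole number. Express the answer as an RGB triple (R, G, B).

(164, 64, 187)

#b0cc68 → (176, 204, 104); #a22fc5 → (162, 47, 197).
R = 176 + 0.89 × (162 − 176) = 176 + 0.89 × -14 = 163.54 → 164
G = 204 + 0.89 × (47 − 204) = 204 + 0.89 × -157 = 64.27 → 64
B = 104 + 0.89 × (197 − 104) = 104 + 0.89 × 93 = 186.77 → 187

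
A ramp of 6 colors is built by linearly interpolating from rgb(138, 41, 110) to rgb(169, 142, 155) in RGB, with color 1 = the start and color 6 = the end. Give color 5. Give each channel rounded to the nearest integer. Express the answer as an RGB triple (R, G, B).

(163, 122, 146)

With 6 swatches and endpoints inclusive, swatch 5 sits at t = (5 − 1)/(6 − 1) = 4/5 ≈ 0.8.
R = 138 + 0.8 × (169 − 138) = 162.8 → 163
G = 41 + 0.8 × (142 − 41) = 121.8 → 122
B = 110 + 0.8 × (155 − 110) = 146 → 146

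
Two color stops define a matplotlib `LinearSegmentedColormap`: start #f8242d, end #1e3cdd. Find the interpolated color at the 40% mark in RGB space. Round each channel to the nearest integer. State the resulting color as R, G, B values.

(161, 46, 115)

#f8242d → (248, 36, 45); #1e3cdd → (30, 60, 221).
40% corresponds to t = 0.4.
R = 248 + 0.4 × (30 − 248) = 248 + 0.4 × -218 = 160.8 → 161
G = 36 + 0.4 × (60 − 36) = 36 + 0.4 × 24 = 45.6 → 46
B = 45 + 0.4 × (221 − 45) = 45 + 0.4 × 176 = 115.4 → 115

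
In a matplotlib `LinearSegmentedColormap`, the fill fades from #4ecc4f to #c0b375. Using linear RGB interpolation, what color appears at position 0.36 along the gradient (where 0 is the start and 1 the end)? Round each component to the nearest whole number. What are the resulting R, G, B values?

#4ecc4f → (78, 204, 79); #c0b375 → (192, 179, 117).
R = 78 + 0.36 × (192 − 78) = 78 + 0.36 × 114 = 119.04 → 119
G = 204 + 0.36 × (179 − 204) = 204 + 0.36 × -25 = 195 → 195
B = 79 + 0.36 × (117 − 79) = 79 + 0.36 × 38 = 92.68 → 93

(119, 195, 93)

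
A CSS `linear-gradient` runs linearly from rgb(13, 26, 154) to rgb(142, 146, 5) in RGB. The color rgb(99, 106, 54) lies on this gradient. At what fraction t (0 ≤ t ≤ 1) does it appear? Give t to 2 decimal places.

Invert the lerp on the B channel (largest span, 149): t = (54 − 154) / (5 − 154) = -100/-149 = 0.67114.
Check on R: (99 − 13)/(142 − 13) = 0.6667 ✓

0.67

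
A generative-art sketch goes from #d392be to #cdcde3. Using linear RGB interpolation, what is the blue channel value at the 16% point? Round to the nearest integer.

196

B₁ = 190 (from #d392be), B₂ = 227 (from #cdcde3).
B = 190 + 0.16 × (227 − 190) = 195.92 → 196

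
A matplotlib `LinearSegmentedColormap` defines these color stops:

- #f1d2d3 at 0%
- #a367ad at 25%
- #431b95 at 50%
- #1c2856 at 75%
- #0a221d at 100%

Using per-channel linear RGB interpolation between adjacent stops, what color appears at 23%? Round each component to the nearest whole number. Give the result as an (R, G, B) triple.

(169, 112, 176)

23% lies between the 0% and 25% stops, so the local fraction is t = (23 − 0)/(25 − 0) = 23/25 ≈ 0.92.
#f1d2d3 → (241, 210, 211); #a367ad → (163, 103, 173).
R = 241 + 0.92 × (163 − 241) = 169.24 → 169
G = 210 + 0.92 × (103 − 210) = 111.56 → 112
B = 211 + 0.92 × (173 − 211) = 176.04 → 176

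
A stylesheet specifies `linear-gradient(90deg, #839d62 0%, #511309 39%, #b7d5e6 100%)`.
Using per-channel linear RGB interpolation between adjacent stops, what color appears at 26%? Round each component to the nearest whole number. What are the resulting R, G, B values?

26% lies between the 0% and 39% stops, so the local fraction is t = (26 − 0)/(39 − 0) = 26/39 ≈ 0.6667.
#839d62 → (131, 157, 98); #511309 → (81, 19, 9).
R = 131 + 0.6667 × (81 − 131) = 97.665 → 98
G = 157 + 0.6667 × (19 − 157) = 64.995 → 65
B = 98 + 0.6667 × (9 − 98) = 38.664 → 39

(98, 65, 39)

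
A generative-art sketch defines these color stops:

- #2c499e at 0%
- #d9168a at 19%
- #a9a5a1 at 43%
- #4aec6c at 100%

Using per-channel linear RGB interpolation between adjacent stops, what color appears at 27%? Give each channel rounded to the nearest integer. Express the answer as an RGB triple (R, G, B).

(201, 70, 146)

27% lies between the 19% and 43% stops, so the local fraction is t = (27 − 19)/(43 − 19) = 8/24 ≈ 0.3333.
#d9168a → (217, 22, 138); #a9a5a1 → (169, 165, 161).
R = 217 + 0.3333 × (169 − 217) = 201.002 → 201
G = 22 + 0.3333 × (165 − 22) = 69.662 → 70
B = 138 + 0.3333 × (161 − 138) = 145.666 → 146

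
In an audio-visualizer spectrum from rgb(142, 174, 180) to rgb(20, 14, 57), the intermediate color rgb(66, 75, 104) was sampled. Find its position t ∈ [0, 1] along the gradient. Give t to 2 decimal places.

Invert the lerp on the G channel (largest span, 160): t = (75 − 174) / (14 − 174) = -99/-160 = 0.61875.
Check on R: (66 − 142)/(20 − 142) = 0.623 ✓

0.62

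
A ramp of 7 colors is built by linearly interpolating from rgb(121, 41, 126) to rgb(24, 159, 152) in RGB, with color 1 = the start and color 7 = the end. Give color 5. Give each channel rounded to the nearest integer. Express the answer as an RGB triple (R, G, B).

(56, 120, 143)

With 7 swatches and endpoints inclusive, swatch 5 sits at t = (5 − 1)/(7 − 1) = 4/6 ≈ 0.6667.
R = 121 + 0.6667 × (24 − 121) = 56.33 → 56
G = 41 + 0.6667 × (159 − 41) = 119.671 → 120
B = 126 + 0.6667 × (152 − 126) = 143.334 → 143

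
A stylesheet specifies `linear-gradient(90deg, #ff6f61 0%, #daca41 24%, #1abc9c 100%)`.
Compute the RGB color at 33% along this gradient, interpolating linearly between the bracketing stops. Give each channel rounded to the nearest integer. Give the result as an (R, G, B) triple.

(195, 200, 76)

33% lies between the 24% and 100% stops, so the local fraction is t = (33 − 24)/(100 − 24) = 9/76 ≈ 0.1184.
#daca41 → (218, 202, 65); #1abc9c → (26, 188, 156).
R = 218 + 0.1184 × (26 − 218) = 195.267 → 195
G = 202 + 0.1184 × (188 − 202) = 200.342 → 200
B = 65 + 0.1184 × (156 − 65) = 75.774 → 76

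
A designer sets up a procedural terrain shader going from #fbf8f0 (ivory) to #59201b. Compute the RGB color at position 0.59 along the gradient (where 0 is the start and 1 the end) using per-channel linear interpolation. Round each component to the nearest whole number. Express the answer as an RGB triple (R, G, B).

#fbf8f0 → (251, 248, 240); #59201b → (89, 32, 27).
R = 251 + 0.59 × (89 − 251) = 251 + 0.59 × -162 = 155.42 → 155
G = 248 + 0.59 × (32 − 248) = 248 + 0.59 × -216 = 120.56 → 121
B = 240 + 0.59 × (27 − 240) = 240 + 0.59 × -213 = 114.33 → 114

(155, 121, 114)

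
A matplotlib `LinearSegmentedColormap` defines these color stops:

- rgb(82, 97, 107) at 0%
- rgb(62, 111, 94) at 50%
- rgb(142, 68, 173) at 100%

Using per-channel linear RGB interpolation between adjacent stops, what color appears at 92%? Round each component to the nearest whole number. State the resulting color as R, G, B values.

(129, 75, 160)

92% lies between the 50% and 100% stops, so the local fraction is t = (92 − 50)/(100 − 50) = 42/50 ≈ 0.84.
R = 62 + 0.84 × (142 − 62) = 129.2 → 129
G = 111 + 0.84 × (68 − 111) = 74.88 → 75
B = 94 + 0.84 × (173 − 94) = 160.36 → 160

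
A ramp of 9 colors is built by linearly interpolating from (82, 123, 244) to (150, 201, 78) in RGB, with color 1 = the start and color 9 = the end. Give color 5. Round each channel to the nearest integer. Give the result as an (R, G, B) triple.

With 9 swatches and endpoints inclusive, swatch 5 sits at t = (5 − 1)/(9 − 1) = 4/8 ≈ 0.5.
R = 82 + 0.5 × (150 − 82) = 116 → 116
G = 123 + 0.5 × (201 − 123) = 162 → 162
B = 244 + 0.5 × (78 − 244) = 161 → 161

(116, 162, 161)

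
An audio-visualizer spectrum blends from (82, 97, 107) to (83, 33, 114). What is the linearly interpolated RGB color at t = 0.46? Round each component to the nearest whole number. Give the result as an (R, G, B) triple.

(82, 68, 110)

R = 82 + 0.46 × (83 − 82) = 82 + 0.46 × 1 = 82.46 → 82
G = 97 + 0.46 × (33 − 97) = 97 + 0.46 × -64 = 67.56 → 68
B = 107 + 0.46 × (114 − 107) = 107 + 0.46 × 7 = 110.22 → 110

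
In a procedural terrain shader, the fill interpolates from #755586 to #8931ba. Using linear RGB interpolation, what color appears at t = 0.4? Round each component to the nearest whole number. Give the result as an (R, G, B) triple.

#755586 → (117, 85, 134); #8931ba → (137, 49, 186).
R = 117 + 0.4 × (137 − 117) = 117 + 0.4 × 20 = 125 → 125
G = 85 + 0.4 × (49 − 85) = 85 + 0.4 × -36 = 70.6 → 71
B = 134 + 0.4 × (186 − 134) = 134 + 0.4 × 52 = 154.8 → 155

(125, 71, 155)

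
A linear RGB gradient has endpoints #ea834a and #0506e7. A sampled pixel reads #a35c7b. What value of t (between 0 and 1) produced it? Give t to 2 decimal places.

0.31

Invert the lerp on the R channel (largest span, 229): t = (163 − 234) / (5 − 234) = -71/-229 = 0.31004.
Check on G: (92 − 131)/(6 − 131) = 0.312 ✓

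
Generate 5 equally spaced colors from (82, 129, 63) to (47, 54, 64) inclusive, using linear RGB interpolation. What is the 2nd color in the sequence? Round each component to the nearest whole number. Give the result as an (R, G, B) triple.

With 5 swatches and endpoints inclusive, swatch 2 sits at t = (2 − 1)/(5 − 1) = 1/4 ≈ 0.25.
R = 82 + 0.25 × (47 − 82) = 73.25 → 73
G = 129 + 0.25 × (54 − 129) = 110.25 → 110
B = 63 + 0.25 × (64 − 63) = 63.25 → 63

(73, 110, 63)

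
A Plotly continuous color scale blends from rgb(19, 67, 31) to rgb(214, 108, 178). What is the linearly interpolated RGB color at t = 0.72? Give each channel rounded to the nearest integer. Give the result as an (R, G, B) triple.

(159, 97, 137)

R = 19 + 0.72 × (214 − 19) = 19 + 0.72 × 195 = 159.4 → 159
G = 67 + 0.72 × (108 − 67) = 67 + 0.72 × 41 = 96.52 → 97
B = 31 + 0.72 × (178 − 31) = 31 + 0.72 × 147 = 136.84 → 137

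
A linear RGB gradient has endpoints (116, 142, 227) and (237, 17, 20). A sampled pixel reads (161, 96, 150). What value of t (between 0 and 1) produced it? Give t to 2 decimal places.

0.37

Invert the lerp on the B channel (largest span, 207): t = (150 − 227) / (20 − 227) = -77/-207 = 0.37198.
Check on R: (161 − 116)/(237 − 116) = 0.3719 ✓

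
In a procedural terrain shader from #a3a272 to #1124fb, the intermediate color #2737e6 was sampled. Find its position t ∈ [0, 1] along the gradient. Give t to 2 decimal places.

Invert the lerp on the R channel (largest span, 146): t = (39 − 163) / (17 − 163) = -124/-146 = 0.84932.
Check on G: (55 − 162)/(36 − 162) = 0.8492 ✓

0.85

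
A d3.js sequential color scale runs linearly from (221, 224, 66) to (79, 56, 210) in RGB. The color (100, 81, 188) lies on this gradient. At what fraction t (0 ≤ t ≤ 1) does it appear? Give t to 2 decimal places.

Invert the lerp on the G channel (largest span, 168): t = (81 − 224) / (56 − 224) = -143/-168 = 0.85119.
Check on R: (100 − 221)/(79 − 221) = 0.8521 ✓

0.85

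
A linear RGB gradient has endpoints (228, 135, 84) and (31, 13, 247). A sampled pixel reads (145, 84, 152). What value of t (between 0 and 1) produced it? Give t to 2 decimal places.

0.42

Invert the lerp on the R channel (largest span, 197): t = (145 − 228) / (31 − 228) = -83/-197 = 0.42132.
Check on G: (84 − 135)/(13 − 135) = 0.418 ✓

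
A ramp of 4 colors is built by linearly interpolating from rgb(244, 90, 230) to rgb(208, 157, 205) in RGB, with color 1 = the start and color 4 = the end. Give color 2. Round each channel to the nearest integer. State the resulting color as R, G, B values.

With 4 swatches and endpoints inclusive, swatch 2 sits at t = (2 − 1)/(4 − 1) = 1/3 ≈ 0.3333.
R = 244 + 0.3333 × (208 − 244) = 232.001 → 232
G = 90 + 0.3333 × (157 − 90) = 112.331 → 112
B = 230 + 0.3333 × (205 − 230) = 221.667 → 222

(232, 112, 222)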